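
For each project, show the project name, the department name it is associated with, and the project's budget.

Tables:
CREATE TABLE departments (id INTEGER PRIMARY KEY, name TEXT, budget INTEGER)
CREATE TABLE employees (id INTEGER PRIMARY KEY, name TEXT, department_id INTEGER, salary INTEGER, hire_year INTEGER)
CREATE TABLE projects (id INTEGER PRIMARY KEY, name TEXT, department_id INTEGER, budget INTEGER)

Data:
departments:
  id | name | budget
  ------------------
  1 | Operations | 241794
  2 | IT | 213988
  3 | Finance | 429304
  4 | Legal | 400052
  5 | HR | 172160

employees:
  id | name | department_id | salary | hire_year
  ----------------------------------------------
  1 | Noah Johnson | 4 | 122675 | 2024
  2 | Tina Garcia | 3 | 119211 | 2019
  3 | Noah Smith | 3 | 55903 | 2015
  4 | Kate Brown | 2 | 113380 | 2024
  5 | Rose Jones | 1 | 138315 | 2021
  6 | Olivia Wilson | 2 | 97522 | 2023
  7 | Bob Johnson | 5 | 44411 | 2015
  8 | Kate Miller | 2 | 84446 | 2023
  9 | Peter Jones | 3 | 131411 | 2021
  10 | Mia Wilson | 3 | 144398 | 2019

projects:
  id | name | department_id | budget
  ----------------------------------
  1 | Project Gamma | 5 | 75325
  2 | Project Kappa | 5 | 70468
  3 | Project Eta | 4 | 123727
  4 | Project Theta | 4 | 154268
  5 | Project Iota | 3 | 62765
SELECT c.name, p.name AS department, c.budget FROM projects c JOIN departments p ON c.department_id = p.id

Execution result:
name | department | budget
Project Gamma | HR | 75325
Project Kappa | HR | 70468
Project Eta | Legal | 123727
Project Theta | Legal | 154268
Project Iota | Finance | 62765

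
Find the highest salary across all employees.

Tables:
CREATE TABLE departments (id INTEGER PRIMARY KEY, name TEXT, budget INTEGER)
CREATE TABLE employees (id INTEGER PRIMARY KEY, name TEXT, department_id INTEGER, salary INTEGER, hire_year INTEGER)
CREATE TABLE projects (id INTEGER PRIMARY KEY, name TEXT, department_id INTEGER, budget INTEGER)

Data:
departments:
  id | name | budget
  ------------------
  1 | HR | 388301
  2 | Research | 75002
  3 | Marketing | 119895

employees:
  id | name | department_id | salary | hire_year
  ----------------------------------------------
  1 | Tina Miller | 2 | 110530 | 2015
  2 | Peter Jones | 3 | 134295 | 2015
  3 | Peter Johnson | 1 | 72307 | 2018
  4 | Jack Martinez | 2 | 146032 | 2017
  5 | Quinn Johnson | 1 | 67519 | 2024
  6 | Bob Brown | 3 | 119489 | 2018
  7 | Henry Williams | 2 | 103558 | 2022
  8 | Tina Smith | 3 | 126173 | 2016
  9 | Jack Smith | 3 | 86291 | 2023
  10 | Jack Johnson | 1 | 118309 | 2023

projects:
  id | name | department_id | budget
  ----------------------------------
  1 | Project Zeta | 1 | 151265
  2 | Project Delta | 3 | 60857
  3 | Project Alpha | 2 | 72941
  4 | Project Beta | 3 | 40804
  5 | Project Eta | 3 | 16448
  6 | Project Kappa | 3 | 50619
SELECT MAX(salary) FROM employees

Execution result:
146032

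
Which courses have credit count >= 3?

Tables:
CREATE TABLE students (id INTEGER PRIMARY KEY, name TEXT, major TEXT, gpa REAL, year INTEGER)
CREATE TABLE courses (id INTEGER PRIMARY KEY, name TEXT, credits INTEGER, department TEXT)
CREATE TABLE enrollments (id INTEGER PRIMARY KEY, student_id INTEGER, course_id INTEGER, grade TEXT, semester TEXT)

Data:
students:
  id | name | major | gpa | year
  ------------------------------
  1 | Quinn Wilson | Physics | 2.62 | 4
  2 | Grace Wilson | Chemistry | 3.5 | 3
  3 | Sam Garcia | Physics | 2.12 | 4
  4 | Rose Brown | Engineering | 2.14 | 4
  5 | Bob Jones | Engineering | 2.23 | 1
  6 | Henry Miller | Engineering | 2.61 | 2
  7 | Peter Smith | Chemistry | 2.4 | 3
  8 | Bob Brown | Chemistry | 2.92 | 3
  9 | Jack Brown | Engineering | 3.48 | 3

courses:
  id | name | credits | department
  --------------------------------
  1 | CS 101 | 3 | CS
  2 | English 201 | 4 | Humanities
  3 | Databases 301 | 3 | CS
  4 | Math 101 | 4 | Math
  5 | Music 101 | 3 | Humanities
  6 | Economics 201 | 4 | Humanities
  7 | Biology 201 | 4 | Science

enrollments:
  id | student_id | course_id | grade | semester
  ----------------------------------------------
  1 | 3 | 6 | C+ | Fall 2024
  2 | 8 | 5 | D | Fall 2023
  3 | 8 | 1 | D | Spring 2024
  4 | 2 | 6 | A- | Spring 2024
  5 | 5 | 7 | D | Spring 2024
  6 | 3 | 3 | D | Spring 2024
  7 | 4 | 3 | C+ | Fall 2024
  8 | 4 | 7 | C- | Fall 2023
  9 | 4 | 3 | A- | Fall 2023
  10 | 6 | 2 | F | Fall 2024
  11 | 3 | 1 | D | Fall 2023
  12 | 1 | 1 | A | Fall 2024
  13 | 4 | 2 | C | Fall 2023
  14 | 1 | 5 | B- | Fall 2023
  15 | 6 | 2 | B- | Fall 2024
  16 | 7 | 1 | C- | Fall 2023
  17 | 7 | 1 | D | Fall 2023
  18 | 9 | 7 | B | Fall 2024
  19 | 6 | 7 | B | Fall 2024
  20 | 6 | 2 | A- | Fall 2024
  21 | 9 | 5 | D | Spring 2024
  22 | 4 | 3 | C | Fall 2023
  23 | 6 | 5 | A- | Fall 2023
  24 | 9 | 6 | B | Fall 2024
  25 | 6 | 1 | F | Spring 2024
SELECT name, credits FROM courses WHERE credits >= 3

Execution result:
name | credits
CS 101 | 3
English 201 | 4
Databases 301 | 3
Math 101 | 4
Music 101 | 3
Economics 201 | 4
Biology 201 | 4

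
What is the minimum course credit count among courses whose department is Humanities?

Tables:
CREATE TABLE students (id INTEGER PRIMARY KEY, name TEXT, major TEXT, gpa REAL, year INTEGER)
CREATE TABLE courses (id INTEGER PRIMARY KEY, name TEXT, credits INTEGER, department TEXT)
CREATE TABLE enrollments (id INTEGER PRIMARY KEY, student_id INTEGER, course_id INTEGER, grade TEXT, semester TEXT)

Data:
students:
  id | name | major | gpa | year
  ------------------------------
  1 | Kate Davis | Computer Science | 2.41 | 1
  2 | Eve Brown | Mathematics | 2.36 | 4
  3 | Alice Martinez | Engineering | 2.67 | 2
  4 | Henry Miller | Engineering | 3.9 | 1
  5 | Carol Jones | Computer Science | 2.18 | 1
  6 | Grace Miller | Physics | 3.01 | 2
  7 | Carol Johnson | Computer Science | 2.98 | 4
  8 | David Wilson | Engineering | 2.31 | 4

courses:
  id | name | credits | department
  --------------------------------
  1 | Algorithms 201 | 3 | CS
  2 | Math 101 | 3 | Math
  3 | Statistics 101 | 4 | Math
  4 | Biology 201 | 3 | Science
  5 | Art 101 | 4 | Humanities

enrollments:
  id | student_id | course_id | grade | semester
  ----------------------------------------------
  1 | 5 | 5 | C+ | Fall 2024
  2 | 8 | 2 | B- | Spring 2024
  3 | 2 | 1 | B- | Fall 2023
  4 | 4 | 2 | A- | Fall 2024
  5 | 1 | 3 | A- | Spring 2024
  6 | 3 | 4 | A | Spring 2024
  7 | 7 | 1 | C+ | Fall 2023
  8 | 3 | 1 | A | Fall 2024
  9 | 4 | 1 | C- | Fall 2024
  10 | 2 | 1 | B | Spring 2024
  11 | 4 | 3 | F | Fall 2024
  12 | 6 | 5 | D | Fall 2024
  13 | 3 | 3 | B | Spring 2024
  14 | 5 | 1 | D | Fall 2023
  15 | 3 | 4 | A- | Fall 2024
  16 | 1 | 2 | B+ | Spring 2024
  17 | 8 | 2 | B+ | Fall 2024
SELECT MIN(credits) FROM courses WHERE department = 'Humanities'

Execution result:
4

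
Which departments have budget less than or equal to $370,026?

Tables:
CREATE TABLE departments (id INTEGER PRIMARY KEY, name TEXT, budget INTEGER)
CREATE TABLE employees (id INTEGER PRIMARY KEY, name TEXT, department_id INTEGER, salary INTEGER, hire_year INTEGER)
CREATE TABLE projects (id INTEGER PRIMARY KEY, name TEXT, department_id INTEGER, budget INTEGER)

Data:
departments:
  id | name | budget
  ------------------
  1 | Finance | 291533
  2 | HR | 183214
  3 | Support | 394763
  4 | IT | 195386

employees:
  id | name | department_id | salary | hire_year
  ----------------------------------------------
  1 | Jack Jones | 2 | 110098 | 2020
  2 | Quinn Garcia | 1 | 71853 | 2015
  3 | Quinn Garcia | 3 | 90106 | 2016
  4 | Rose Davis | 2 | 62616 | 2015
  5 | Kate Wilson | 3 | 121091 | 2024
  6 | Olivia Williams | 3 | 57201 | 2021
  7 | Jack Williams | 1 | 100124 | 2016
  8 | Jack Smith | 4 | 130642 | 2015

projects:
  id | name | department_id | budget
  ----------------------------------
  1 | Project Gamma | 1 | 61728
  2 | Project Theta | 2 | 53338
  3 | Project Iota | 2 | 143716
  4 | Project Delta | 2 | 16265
SELECT name, budget FROM departments WHERE budget <= 370026

Execution result:
name | budget
Finance | 291533
HR | 183214
IT | 195386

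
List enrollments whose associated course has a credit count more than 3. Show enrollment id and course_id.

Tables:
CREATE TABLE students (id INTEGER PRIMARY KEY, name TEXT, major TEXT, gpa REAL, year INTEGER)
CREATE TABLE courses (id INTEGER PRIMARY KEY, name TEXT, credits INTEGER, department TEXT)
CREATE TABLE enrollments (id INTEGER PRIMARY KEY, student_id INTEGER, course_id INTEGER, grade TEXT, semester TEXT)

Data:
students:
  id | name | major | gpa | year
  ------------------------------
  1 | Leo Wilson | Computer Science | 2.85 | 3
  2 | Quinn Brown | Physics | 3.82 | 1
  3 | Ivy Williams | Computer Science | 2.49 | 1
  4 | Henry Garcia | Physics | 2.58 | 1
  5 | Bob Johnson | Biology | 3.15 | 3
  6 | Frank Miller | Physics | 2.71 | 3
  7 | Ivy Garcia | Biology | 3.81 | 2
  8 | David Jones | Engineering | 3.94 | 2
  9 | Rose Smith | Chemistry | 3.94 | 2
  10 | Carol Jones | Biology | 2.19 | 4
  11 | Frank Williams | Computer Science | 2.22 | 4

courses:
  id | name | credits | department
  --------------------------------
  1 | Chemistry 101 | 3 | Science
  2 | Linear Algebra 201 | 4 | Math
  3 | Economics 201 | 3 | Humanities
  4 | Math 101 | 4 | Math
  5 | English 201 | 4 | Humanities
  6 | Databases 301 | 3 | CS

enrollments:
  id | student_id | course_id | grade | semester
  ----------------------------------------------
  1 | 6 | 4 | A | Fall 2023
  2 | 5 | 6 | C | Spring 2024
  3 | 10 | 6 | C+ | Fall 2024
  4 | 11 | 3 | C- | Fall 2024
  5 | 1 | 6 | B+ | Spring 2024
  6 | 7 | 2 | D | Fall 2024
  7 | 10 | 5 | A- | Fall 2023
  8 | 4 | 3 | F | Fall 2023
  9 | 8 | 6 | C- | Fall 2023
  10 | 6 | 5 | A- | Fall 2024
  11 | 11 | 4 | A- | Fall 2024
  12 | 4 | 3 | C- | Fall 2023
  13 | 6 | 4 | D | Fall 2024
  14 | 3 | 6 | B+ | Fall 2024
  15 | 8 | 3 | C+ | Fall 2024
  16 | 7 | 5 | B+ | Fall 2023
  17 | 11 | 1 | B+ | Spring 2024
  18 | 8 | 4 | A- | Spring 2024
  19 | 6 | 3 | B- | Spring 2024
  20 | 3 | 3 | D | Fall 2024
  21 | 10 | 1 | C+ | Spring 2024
SELECT id, course_id FROM enrollments WHERE course_id IN (SELECT id FROM courses WHERE credits > 3)

Execution result:
id | course_id
1 | 4
6 | 2
7 | 5
10 | 5
11 | 4
13 | 4
16 | 5
18 | 4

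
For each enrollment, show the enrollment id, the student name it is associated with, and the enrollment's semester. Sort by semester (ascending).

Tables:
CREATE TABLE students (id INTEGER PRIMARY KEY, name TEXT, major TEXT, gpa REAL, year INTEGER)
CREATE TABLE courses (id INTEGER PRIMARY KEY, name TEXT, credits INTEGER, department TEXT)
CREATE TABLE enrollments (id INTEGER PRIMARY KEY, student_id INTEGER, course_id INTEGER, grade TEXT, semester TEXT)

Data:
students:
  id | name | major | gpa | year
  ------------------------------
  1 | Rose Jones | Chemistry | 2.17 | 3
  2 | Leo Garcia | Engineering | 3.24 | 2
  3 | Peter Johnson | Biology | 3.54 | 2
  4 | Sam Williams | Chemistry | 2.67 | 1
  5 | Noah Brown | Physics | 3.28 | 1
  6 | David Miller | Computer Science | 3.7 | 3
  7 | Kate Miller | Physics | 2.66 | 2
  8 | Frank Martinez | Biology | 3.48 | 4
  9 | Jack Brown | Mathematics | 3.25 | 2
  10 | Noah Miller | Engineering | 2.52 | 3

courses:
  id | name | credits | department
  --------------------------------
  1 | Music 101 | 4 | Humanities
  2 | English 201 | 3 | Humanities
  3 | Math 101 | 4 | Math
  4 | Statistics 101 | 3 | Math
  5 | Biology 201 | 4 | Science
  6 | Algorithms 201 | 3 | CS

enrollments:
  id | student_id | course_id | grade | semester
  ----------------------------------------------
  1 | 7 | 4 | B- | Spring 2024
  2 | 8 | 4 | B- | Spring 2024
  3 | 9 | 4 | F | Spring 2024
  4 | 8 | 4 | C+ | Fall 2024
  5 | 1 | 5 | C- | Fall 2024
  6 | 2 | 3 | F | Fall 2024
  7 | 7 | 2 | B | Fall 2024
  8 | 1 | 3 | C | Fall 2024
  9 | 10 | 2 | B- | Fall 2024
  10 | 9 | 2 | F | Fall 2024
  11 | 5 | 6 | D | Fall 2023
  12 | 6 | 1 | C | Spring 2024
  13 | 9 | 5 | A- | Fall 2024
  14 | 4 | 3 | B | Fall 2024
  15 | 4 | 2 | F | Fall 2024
SELECT c.id, p.name AS student, c.semester FROM enrollments c JOIN students p ON c.student_id = p.id ORDER BY c.semester ASC

Execution result:
id | student | semester
11 | Noah Brown | Fall 2023
4 | Frank Martinez | Fall 2024
5 | Rose Jones | Fall 2024
6 | Leo Garcia | Fall 2024
7 | Kate Miller | Fall 2024
8 | Rose Jones | Fall 2024
9 | Noah Miller | Fall 2024
10 | Jack Brown | Fall 2024
13 | Jack Brown | Fall 2024
14 | Sam Williams | Fall 2024
15 | Sam Williams | Fall 2024
1 | Kate Miller | Spring 2024
2 | Frank Martinez | Spring 2024
3 | Jack Brown | Spring 2024
12 | David Miller | Spring 2024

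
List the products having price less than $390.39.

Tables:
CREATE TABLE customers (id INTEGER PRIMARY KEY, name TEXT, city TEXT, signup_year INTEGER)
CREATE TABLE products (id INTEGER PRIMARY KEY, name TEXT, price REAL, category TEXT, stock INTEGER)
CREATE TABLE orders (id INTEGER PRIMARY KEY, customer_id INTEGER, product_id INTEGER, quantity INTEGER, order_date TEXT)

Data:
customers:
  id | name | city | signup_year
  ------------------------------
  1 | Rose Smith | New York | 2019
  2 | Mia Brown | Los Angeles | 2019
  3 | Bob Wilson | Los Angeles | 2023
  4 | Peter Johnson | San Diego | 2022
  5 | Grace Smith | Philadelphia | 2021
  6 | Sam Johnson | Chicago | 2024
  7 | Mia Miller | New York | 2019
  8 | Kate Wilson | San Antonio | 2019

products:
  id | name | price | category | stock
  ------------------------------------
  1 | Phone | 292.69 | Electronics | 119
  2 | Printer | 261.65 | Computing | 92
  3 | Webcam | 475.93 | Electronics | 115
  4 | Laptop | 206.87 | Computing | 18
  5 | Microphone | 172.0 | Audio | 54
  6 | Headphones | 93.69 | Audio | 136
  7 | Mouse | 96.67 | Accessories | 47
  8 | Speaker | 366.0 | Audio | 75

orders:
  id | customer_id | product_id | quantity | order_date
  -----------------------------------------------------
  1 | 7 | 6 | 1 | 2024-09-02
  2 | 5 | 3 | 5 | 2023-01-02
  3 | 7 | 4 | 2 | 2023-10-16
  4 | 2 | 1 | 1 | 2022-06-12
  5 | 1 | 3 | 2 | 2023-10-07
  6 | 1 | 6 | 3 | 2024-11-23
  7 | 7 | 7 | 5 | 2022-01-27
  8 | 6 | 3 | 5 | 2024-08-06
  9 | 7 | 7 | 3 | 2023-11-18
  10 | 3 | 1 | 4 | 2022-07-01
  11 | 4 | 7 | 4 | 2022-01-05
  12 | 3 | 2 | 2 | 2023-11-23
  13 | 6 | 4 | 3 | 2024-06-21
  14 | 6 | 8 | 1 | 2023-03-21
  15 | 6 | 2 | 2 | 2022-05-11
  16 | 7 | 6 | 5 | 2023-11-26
SELECT name, price FROM products WHERE price < 390.39

Execution result:
name | price
Phone | 292.69
Printer | 261.65
Laptop | 206.87
Microphone | 172.00
Headphones | 93.69
Mouse | 96.67
Speaker | 366.00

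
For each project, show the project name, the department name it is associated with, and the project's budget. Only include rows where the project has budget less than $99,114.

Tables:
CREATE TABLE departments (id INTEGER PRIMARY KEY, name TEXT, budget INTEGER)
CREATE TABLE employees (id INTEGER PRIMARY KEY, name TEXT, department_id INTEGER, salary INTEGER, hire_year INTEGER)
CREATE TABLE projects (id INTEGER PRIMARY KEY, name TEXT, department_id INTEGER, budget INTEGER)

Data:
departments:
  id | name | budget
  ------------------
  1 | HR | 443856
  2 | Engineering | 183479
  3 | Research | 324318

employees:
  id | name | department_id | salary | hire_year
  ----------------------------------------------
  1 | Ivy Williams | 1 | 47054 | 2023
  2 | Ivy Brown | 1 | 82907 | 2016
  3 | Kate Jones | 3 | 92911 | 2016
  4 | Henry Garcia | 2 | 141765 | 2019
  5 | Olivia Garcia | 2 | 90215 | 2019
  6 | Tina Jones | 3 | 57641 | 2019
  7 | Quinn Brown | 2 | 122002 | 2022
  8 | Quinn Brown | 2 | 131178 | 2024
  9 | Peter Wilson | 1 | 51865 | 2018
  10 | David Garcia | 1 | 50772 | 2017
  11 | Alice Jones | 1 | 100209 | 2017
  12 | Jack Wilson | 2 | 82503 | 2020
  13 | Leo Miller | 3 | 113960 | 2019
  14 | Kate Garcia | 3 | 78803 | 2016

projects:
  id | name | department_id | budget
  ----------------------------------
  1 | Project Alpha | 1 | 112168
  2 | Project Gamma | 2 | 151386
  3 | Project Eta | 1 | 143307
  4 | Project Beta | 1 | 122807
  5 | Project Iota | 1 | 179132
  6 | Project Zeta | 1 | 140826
SELECT c.name, p.name AS department, c.budget FROM projects c JOIN departments p ON c.department_id = p.id WHERE c.budget < 99114

Execution result:
(no rows)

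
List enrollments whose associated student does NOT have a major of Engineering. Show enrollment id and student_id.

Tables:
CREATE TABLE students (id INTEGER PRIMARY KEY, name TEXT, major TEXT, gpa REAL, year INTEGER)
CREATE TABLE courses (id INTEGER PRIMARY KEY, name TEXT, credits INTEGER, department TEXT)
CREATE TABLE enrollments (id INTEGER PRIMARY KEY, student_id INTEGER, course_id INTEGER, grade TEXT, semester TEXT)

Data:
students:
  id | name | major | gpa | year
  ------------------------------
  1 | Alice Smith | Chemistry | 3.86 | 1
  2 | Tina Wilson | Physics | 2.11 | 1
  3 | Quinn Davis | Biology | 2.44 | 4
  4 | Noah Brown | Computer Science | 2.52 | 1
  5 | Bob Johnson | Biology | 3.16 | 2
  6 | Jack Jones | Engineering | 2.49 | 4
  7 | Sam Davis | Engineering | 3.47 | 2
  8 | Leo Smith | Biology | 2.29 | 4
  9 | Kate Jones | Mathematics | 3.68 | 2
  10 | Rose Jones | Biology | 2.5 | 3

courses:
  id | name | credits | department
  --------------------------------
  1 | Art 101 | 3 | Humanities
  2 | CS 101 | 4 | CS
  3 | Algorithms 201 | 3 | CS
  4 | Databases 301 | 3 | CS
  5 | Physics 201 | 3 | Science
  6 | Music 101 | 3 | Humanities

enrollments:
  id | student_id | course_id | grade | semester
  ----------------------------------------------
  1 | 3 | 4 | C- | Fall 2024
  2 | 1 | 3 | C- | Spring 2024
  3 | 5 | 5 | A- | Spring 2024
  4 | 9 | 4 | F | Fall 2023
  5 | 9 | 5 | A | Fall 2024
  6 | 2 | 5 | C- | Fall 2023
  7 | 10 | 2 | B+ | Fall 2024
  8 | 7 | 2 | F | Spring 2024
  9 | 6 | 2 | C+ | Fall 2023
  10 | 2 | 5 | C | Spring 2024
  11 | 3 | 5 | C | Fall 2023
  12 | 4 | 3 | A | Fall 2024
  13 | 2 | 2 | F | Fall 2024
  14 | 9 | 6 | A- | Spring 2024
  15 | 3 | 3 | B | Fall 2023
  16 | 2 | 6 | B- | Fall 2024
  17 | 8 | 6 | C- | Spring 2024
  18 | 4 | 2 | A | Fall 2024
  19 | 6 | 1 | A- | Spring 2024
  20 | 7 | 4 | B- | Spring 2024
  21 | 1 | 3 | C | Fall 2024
SELECT id, student_id FROM enrollments WHERE student_id NOT IN (SELECT id FROM students WHERE major = 'Engineering')

Execution result:
id | student_id
1 | 3
2 | 1
3 | 5
4 | 9
5 | 9
6 | 2
7 | 10
10 | 2
11 | 3
12 | 4
13 | 2
14 | 9
15 | 3
16 | 2
17 | 8
18 | 4
21 | 1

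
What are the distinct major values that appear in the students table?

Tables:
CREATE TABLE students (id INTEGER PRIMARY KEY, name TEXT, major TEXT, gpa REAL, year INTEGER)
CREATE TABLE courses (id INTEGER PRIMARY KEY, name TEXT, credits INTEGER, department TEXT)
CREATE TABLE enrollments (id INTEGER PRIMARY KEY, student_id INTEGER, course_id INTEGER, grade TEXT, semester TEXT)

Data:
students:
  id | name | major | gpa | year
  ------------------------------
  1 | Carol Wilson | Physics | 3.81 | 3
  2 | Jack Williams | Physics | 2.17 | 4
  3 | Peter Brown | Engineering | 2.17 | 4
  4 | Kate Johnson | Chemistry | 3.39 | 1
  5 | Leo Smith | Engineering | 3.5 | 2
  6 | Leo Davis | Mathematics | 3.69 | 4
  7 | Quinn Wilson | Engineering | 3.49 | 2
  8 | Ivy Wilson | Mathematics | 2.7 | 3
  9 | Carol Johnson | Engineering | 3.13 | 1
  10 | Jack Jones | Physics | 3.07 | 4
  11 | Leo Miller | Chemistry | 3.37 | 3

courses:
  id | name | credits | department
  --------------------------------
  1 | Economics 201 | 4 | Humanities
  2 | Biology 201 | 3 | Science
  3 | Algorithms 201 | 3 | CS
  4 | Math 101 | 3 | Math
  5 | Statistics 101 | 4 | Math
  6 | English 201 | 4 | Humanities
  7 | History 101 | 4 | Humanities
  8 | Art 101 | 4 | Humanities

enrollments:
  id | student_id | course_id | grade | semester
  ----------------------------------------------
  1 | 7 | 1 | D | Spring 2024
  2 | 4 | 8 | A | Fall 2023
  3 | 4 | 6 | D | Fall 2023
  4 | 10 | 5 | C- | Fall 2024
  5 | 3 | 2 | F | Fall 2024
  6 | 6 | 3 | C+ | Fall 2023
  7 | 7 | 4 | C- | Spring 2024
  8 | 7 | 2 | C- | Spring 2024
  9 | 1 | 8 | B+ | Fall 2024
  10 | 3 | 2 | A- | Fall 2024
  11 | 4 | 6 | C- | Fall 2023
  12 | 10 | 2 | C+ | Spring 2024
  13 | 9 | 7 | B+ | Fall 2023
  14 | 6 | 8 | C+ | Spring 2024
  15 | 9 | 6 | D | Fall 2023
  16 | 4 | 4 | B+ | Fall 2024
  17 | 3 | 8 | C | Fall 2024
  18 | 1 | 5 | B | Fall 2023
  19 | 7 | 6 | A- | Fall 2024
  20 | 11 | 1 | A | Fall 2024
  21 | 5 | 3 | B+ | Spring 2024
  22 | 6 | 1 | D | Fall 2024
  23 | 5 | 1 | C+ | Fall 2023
SELECT DISTINCT major FROM students

Execution result:
major
Physics
Engineering
Chemistry
Mathematics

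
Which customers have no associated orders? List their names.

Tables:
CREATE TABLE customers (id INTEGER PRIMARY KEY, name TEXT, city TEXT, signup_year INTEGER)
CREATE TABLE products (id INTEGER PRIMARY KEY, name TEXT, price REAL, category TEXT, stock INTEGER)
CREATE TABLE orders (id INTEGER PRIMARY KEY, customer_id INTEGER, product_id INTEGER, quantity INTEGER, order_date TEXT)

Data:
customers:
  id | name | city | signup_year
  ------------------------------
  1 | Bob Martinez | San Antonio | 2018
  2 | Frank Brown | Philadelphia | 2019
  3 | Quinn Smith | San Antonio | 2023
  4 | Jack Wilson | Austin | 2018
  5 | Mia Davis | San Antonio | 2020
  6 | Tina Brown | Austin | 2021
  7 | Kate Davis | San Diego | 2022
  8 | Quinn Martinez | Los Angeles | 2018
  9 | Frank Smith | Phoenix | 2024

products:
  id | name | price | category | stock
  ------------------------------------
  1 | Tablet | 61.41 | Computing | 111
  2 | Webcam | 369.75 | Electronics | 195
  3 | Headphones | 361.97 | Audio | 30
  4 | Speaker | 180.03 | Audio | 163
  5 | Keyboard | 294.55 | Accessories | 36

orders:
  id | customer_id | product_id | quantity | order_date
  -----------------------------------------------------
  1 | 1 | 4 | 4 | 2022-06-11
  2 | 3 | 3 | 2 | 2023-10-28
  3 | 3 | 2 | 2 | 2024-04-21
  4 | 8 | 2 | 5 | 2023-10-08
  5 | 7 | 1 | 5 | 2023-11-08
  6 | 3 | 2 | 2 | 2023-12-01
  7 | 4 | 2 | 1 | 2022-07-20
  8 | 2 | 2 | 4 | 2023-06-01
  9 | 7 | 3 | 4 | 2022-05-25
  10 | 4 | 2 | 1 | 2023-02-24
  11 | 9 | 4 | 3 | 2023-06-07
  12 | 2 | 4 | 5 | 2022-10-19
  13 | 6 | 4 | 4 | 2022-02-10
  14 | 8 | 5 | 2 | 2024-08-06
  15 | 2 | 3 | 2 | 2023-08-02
SELECT p.name FROM customers p LEFT JOIN orders c ON c.customer_id = p.id WHERE c.id IS NULL

Execution result:
Mia Davis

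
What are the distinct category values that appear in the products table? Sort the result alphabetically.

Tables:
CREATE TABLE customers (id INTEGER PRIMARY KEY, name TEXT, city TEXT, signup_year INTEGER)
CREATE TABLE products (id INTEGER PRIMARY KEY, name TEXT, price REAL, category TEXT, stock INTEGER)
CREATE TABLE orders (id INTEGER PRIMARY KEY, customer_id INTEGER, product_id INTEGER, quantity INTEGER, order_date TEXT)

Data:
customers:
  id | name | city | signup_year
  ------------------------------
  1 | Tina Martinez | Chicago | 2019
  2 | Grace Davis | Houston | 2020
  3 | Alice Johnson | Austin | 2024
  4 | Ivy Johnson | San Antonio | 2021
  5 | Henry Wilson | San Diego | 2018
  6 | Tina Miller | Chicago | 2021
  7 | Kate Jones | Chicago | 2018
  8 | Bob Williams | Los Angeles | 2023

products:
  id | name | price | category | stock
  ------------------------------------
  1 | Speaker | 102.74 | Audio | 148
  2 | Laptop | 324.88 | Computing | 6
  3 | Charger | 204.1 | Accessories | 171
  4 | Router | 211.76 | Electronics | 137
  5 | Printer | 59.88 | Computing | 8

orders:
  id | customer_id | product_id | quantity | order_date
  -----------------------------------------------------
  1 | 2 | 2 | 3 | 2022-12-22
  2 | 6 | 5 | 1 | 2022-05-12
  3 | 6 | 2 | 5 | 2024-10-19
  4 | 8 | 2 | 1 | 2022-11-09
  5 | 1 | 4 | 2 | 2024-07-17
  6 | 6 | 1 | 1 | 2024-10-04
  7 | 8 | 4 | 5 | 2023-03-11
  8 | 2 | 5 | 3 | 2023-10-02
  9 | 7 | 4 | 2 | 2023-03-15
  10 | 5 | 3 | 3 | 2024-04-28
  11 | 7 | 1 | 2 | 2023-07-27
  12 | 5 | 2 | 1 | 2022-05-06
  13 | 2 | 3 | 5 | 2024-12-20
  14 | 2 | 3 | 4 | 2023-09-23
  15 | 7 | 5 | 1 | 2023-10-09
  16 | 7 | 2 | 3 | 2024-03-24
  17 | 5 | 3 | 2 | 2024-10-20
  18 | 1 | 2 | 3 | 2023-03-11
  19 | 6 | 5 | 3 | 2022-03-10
SELECT DISTINCT category FROM products ORDER BY category

Execution result:
category
Accessories
Audio
Computing
Electronics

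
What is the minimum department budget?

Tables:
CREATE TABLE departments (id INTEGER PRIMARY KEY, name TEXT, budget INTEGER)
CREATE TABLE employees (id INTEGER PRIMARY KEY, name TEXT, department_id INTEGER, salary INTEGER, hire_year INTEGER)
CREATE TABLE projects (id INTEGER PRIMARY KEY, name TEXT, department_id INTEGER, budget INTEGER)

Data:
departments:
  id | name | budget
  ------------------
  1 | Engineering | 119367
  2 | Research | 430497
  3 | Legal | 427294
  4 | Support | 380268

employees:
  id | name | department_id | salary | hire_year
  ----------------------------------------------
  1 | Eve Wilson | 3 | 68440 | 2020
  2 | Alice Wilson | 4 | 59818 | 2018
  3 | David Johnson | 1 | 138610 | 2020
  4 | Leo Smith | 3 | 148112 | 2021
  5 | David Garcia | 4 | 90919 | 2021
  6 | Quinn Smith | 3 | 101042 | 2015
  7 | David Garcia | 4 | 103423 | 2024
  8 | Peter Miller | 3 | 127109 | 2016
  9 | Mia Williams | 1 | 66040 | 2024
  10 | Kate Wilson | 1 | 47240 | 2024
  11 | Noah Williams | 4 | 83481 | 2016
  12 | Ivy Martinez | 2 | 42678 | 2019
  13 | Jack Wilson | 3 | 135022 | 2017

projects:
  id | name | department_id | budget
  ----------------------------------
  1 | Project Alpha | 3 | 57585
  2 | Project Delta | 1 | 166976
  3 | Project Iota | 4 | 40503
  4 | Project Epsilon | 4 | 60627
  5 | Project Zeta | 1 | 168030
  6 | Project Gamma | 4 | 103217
SELECT MIN(budget) FROM departments

Execution result:
119367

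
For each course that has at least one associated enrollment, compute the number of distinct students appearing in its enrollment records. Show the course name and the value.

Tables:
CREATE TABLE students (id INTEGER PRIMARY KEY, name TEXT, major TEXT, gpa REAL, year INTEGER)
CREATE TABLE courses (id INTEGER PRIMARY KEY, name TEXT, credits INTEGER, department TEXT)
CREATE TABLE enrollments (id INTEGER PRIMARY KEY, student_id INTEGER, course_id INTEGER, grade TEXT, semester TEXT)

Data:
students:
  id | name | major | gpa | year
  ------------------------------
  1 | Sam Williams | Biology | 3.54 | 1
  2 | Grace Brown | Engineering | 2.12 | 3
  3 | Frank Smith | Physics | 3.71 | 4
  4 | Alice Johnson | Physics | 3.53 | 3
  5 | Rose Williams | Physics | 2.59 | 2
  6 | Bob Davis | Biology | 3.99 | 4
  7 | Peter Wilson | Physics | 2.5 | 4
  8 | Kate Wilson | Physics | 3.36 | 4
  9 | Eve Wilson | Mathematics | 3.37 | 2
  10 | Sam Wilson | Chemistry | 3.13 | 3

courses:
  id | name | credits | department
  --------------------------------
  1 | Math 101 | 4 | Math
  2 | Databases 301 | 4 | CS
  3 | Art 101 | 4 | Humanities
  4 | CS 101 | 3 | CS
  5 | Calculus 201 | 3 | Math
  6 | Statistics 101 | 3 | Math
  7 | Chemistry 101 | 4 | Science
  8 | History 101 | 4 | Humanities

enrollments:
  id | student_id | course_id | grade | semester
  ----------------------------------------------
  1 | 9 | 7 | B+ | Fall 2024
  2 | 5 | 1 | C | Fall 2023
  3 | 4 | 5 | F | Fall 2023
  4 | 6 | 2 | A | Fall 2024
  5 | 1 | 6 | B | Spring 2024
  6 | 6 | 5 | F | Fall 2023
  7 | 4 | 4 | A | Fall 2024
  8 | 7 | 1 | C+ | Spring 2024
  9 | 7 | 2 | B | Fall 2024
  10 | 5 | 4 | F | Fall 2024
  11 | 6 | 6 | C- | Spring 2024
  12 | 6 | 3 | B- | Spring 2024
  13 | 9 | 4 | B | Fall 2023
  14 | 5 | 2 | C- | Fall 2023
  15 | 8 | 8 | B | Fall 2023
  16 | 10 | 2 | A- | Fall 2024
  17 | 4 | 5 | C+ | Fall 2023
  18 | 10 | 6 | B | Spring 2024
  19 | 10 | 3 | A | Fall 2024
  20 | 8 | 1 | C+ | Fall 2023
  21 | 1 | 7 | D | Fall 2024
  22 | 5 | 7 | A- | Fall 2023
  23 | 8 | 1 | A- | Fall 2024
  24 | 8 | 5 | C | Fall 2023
SELECT p.name, COUNT(DISTINCT c.student_id) AS distinct_student_count FROM enrollments c JOIN courses p ON c.course_id = p.id GROUP BY p.id, p.name

Execution result:
name | distinct_student_count
Math 101 | 3
Databases 301 | 4
Art 101 | 2
CS 101 | 3
Calculus 201 | 3
Statistics 101 | 3
Chemistry 101 | 3
History 101 | 1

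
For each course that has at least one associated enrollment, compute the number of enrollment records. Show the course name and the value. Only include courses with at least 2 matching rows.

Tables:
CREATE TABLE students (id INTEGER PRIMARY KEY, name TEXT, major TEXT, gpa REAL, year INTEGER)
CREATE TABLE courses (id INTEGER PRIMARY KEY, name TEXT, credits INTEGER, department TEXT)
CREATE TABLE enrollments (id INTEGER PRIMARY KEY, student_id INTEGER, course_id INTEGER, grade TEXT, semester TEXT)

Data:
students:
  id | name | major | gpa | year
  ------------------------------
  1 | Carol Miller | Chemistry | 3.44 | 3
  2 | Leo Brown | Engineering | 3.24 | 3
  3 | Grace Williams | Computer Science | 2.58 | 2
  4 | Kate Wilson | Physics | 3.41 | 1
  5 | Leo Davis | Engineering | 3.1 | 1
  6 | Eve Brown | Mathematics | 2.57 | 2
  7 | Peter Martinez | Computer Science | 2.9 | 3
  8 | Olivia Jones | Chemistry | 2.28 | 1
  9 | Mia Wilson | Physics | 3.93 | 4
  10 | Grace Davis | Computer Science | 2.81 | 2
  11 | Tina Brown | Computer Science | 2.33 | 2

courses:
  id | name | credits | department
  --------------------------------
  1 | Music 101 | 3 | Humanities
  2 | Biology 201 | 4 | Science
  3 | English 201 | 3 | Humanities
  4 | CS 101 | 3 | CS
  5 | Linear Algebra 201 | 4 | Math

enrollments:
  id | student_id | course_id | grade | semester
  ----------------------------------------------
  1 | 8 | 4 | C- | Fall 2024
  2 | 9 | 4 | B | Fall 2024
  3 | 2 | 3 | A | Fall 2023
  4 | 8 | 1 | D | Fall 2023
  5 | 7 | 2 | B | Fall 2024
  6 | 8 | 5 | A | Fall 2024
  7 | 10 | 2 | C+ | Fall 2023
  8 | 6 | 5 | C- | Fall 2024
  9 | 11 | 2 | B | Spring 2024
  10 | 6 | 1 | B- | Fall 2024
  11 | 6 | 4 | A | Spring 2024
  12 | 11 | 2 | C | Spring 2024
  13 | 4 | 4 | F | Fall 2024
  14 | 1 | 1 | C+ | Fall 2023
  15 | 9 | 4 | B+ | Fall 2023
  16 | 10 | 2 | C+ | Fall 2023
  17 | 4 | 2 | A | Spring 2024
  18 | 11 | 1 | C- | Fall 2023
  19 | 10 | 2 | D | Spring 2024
SELECT p.name, COUNT(*) AS n FROM enrollments c JOIN courses p ON c.course_id = p.id GROUP BY p.id, p.name HAVING COUNT(*) >= 2

Execution result:
name | n
Music 101 | 4
Biology 201 | 7
CS 101 | 5
Linear Algebra 201 | 2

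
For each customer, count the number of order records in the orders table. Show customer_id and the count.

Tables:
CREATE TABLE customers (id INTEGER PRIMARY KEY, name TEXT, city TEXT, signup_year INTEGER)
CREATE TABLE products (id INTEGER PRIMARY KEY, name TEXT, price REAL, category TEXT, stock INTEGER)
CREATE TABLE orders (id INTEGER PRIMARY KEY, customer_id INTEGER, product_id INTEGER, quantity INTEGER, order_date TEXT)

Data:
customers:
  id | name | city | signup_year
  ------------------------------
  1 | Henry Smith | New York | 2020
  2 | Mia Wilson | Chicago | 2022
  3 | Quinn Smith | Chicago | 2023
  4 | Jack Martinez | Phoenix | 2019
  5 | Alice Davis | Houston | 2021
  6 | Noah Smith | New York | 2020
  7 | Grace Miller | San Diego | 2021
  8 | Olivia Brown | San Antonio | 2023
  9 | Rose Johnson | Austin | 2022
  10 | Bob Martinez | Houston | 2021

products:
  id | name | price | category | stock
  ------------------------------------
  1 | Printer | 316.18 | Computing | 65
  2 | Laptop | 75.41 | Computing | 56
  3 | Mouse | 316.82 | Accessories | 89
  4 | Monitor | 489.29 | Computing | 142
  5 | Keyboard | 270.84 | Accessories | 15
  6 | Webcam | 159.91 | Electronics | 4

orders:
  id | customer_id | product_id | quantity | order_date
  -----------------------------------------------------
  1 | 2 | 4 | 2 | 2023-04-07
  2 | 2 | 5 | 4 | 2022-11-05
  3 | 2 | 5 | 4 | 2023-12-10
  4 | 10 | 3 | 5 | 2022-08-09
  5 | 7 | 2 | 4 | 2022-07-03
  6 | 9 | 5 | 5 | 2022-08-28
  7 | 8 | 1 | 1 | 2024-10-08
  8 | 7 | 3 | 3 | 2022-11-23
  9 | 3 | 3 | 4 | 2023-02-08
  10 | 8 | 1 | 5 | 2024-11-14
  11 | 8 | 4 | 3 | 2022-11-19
SELECT customer_id, COUNT(*) AS order_count FROM orders GROUP BY customer_id

Execution result:
customer_id | order_count
2 | 3
3 | 1
7 | 2
8 | 3
9 | 1
10 | 1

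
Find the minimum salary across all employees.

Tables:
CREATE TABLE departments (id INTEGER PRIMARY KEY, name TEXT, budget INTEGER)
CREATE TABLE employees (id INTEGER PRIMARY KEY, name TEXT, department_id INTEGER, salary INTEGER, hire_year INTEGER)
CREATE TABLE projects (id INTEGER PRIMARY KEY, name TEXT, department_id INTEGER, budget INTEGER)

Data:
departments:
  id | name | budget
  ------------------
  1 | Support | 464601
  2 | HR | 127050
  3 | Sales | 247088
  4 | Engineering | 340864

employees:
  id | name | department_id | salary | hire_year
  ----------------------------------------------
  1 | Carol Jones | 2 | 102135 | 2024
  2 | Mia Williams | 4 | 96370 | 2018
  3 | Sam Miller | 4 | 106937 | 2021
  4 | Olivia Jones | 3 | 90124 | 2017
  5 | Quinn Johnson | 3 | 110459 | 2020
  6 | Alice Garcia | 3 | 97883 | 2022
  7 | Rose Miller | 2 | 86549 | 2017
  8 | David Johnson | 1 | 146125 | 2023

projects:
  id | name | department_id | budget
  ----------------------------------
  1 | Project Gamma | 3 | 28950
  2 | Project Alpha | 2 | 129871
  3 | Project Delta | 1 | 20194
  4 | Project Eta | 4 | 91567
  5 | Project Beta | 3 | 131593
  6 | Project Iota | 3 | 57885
SELECT MIN(salary) FROM employees

Execution result:
86549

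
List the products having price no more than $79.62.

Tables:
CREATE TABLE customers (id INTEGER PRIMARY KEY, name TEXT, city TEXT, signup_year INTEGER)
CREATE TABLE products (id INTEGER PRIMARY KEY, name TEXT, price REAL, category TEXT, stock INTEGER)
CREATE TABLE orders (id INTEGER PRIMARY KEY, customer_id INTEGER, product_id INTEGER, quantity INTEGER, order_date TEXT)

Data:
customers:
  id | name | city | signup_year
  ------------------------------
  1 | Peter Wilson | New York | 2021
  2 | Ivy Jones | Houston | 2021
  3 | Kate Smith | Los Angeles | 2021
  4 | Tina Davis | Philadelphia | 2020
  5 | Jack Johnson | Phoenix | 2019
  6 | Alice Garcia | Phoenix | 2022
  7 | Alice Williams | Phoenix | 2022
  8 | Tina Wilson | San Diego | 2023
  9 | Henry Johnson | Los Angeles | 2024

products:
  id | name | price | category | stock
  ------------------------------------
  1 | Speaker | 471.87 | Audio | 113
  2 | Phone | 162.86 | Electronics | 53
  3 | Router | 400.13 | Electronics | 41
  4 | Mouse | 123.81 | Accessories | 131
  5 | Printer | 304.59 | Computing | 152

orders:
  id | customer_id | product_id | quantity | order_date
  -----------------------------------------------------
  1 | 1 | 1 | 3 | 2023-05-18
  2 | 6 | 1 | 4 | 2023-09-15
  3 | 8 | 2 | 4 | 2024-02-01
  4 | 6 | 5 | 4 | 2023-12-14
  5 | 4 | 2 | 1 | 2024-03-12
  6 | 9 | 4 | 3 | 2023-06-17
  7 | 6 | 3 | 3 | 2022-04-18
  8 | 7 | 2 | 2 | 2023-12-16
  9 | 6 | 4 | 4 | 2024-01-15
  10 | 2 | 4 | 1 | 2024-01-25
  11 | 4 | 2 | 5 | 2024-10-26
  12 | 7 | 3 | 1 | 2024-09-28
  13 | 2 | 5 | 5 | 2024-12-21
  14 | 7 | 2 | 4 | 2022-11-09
SELECT name, price FROM products WHERE price <= 79.62

Execution result:
(no rows)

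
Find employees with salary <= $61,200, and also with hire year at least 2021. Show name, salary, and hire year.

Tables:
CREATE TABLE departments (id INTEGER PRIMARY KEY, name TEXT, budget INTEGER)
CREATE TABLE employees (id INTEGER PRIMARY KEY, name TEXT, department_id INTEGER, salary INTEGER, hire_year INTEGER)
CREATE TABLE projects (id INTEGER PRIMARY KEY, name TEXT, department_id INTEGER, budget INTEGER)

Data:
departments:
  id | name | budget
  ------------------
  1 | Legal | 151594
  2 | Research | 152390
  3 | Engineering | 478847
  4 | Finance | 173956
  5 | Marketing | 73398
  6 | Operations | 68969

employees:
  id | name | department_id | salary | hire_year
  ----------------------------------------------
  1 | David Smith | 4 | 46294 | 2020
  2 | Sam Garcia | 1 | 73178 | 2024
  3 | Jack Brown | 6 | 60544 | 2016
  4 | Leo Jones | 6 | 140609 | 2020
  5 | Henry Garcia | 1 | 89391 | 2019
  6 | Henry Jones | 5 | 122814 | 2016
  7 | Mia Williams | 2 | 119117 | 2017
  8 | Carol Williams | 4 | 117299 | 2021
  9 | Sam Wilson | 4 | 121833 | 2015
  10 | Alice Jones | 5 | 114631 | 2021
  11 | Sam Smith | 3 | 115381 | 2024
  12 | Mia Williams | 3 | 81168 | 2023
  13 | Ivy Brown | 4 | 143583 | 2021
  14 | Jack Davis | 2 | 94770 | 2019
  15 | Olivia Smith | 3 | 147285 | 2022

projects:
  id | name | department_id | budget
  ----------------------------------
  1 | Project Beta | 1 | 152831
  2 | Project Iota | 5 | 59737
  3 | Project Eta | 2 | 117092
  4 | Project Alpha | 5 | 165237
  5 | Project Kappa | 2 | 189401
SELECT name, salary, hire_year FROM employees WHERE salary <= 61200 AND hire_year >= 2021

Execution result:
(no rows)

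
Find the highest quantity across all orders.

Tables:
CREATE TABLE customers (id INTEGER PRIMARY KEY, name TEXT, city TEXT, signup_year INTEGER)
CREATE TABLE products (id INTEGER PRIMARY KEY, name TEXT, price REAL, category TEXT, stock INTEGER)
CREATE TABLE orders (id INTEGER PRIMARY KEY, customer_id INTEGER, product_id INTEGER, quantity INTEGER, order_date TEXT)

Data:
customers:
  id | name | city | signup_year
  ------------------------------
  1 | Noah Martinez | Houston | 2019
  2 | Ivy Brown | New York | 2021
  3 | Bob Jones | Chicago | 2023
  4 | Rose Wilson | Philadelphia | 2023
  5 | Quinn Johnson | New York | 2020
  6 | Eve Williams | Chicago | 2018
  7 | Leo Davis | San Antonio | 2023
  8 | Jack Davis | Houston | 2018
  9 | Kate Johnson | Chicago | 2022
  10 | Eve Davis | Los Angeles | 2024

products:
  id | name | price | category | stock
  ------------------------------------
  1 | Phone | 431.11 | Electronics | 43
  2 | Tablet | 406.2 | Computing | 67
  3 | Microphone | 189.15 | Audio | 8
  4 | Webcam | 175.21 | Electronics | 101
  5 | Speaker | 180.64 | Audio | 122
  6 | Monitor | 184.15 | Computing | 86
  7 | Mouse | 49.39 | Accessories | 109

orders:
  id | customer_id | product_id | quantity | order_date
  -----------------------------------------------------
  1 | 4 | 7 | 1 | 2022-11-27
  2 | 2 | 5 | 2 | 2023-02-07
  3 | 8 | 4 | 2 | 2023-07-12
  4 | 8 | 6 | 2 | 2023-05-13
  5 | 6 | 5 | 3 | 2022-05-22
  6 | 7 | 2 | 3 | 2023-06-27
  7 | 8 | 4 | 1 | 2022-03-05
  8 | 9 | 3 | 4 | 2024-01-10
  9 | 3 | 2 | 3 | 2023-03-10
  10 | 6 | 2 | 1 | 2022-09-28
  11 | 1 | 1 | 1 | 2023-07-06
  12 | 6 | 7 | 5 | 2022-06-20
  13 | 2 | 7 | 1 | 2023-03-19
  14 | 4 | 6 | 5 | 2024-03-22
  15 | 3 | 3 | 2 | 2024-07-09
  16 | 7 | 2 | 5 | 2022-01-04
SELECT MAX(quantity) FROM orders

Execution result:
5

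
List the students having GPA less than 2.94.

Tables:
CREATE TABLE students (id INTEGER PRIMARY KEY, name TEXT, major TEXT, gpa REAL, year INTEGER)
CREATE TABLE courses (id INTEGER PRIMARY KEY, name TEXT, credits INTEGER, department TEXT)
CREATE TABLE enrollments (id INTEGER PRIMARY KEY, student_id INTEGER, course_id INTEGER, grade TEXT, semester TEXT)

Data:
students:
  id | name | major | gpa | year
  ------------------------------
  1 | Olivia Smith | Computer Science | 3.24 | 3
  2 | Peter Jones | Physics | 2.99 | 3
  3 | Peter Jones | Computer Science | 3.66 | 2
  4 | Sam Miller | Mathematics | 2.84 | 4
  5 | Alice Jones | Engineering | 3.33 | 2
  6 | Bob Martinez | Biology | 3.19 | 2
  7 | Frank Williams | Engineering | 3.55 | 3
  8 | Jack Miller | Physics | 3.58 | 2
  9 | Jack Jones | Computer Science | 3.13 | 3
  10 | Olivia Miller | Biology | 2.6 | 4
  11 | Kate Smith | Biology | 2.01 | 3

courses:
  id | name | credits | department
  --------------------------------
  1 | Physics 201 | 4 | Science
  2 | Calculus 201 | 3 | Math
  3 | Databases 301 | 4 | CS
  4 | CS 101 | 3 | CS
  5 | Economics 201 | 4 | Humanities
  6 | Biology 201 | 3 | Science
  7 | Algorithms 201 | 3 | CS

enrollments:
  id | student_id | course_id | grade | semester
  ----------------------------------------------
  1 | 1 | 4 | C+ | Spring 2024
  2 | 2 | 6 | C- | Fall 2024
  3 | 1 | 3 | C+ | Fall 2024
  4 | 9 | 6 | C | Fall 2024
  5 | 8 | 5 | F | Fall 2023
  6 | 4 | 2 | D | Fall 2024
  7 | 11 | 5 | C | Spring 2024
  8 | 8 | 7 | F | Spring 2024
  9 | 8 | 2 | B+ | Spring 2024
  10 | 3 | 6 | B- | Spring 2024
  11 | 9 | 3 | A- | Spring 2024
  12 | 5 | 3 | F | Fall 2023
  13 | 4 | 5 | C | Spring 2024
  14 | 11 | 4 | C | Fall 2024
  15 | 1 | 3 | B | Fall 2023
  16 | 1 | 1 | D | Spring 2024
SELECT name, gpa FROM students WHERE gpa < 2.94

Execution result:
name | gpa
Sam Miller | 2.84
Olivia Miller | 2.60
Kate Smith | 2.01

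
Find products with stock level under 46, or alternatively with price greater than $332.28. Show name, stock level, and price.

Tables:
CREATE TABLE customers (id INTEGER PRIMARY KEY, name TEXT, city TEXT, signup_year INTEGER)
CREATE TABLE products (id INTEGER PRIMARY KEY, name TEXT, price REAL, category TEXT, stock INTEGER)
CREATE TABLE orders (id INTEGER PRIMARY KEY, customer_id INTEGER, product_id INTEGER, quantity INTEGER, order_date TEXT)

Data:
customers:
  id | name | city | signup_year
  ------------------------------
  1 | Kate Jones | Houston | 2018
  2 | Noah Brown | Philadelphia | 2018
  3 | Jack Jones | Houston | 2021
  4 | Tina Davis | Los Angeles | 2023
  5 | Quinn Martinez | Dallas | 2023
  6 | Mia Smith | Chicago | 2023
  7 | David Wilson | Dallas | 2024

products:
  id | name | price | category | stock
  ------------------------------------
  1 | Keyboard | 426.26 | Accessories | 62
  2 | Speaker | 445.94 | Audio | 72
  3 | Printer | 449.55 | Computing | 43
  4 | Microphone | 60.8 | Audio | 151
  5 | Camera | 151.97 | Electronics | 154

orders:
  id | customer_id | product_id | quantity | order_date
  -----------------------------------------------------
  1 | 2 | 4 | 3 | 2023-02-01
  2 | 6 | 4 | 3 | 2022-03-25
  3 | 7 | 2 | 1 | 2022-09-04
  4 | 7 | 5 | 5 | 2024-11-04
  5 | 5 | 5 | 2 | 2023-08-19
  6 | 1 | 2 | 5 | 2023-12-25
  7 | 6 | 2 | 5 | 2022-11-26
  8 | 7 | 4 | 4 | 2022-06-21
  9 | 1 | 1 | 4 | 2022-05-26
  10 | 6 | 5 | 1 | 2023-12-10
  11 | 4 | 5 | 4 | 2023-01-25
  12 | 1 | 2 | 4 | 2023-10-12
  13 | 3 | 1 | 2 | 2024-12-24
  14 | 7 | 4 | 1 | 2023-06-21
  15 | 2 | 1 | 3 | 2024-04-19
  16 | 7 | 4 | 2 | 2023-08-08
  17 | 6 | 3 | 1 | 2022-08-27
SELECT name, stock, price FROM products WHERE stock < 46 OR price > 332.28

Execution result:
name | stock | price
Keyboard | 62 | 426.26
Speaker | 72 | 445.94
Printer | 43 | 449.55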